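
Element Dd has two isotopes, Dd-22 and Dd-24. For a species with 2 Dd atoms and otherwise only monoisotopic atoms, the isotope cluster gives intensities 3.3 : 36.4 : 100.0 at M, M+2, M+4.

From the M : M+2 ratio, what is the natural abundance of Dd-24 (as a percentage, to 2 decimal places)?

Write p for the Dd-22 fraction. I(M+2)/I(M) = [C(2,1)·p^1·(1−p)] / p^2 = 2·(1−p)/p = 36.4/3.3 = 11.0303
(1−p)/p = 11.0303/2 = 5.5152  ⇒  p = 1/(1 + 5.5152) = 0.1535
Dd-22: 15.35%, Dd-24: 84.65%.

84.65%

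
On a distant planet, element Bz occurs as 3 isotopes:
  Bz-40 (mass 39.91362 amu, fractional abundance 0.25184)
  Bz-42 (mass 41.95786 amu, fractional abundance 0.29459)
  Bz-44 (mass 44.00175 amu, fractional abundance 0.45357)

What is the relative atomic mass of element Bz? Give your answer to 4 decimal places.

Weight each isotope mass by its fractional abundance: 0.25184 × 39.91362 + 0.29459 × 41.95786 + 0.45357 × 44.00175
= 10.051846 + 12.360366 + 19.957874 = 42.370086 amu

42.3701 amu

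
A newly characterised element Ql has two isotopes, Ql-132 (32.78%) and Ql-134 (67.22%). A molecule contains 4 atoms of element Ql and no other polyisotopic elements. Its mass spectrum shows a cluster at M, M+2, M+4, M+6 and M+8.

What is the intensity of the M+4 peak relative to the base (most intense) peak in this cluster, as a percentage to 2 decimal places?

73.15%

(0.3278 + 0.6722)^4 gives M 0.0115, M+2 0.0947, M+4 0.2913, M+6 0.3983, M+8 0.2042; the largest is M+6.
P(M+6) = C(4,3) × 0.3278^1 × 0.6722^3 = 4 × 0.3278 × 0.30373548 = 0.398258 (base)
P(M+4) = C(4,2) × 0.3278^2 × 0.6722^2 = 6 × 0.10745284 × 0.45185284 = 0.291317
Relative intensity = 0.291317 / 0.398258 × 100 = 73.15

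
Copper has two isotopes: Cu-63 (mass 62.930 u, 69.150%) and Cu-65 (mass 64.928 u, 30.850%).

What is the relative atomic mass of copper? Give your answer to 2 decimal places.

Average mass = Σ (abundance × isotope mass) = 0.69150 × 62.930 + 0.30850 × 64.928
= 43.5161 + 20.0303 = 63.5464 u

63.55 u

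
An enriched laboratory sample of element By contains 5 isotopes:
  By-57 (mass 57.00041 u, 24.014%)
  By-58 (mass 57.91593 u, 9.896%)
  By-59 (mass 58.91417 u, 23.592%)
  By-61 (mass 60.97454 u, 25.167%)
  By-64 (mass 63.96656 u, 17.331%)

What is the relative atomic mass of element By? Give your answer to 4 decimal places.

59.7500 u

The abundance-weighted mean is 0.24014 × 57.00041 + 0.09896 × 57.91593 + 0.23592 × 58.91417 + 0.25167 × 60.97454 + 0.17331 × 63.96656
= 13.688078 + 5.731360 + 13.899031 + 15.345462 + 11.086045 = 59.749976 u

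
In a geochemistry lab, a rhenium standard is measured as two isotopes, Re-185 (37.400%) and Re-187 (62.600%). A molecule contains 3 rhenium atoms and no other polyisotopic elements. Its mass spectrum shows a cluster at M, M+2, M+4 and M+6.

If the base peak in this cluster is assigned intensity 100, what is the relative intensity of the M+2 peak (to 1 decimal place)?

59.7

Term probabilities: M 0.0523, M+2 0.2627, M+4 0.4397, M+6 0.2453. Base peak = M+4.
P(M+4) = C(3,2) × 0.37400^1 × 0.62600^2 = 3 × 0.3740 × 0.391876 = 0.439685 (base)
P(M+2) = C(3,1) × 0.37400^2 × 0.62600^1 = 3 × 0.139876 × 0.6260 = 0.262687
Relative intensity = 0.262687 / 0.439685 × 100 = 59.7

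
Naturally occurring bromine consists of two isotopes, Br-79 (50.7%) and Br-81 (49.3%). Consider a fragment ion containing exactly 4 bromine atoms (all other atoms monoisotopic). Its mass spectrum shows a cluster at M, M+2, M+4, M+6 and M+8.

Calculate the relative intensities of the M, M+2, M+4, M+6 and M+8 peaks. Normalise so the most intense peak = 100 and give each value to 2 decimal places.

Expanding (0.507 + 0.493)^4:
P(M) = 0.507^4 = 0.066074
P(M+2) = 4 × 0.507^3 × 0.493^1 = 0.256999
P(M+4) = 6 × 0.507^2 × 0.493^2 = 0.374853
P(M+6) = 4 × 0.507^1 × 0.493^3 = 0.243001
P(M+8) = 0.493^4 = 0.059073
The M+4 peak is largest (0.374853); scaling to 100 gives 17.63 : 68.56 : 100.00 : 64.83 : 15.76.

17.63 : 68.56 : 100.00 : 64.83 : 15.76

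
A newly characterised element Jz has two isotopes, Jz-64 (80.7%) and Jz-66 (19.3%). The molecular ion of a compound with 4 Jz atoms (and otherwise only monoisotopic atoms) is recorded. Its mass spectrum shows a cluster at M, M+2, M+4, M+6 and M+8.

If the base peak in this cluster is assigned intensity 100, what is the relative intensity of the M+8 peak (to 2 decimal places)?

0.33

(0.807 + 0.193)^4 gives M 0.4241, M+2 0.4057, M+4 0.1456, M+6 0.0232, M+8 0.0014; the largest is M.
P(M) = C(4,0) × 0.807^4 × 0.193^0 = 1 × 0.42412526 × 1.0000 = 0.424125 (base)
P(M+8) = C(4,4) × 0.807^0 × 0.193^4 = 1 × 1.0000 × 0.00138749 = 0.001387
Relative intensity = 0.001387 / 0.424125 × 100 = 0.33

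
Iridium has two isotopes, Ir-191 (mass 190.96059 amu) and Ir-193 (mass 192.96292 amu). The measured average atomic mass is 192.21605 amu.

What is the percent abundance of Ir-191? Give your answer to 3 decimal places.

37.300%

With x = fraction of Ir-191 (so Ir-193 is 1 − x):
190.96059·x + 192.96292·(1 − x) = 192.21605
(190.96059 − 192.96292)·x = 192.21605 − 192.96292
x = -0.74687 / -2.00233 = 0.37300 → 37.300% Ir-191, 62.700% Ir-193.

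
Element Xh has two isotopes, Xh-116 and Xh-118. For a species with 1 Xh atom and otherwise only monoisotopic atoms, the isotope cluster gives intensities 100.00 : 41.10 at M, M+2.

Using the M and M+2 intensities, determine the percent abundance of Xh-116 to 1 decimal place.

70.9%

If p is the fraction of Xh that is Xh-116, then I(M+2)/I(M) = [C(1,1)·p^0·(1−p)] / p^1 = 1·(1−p)/p = 41.10/100.00 = 0.4110
(1−p)/p = 0.4110/1 = 0.4110  ⇒  p = 1/(1 + 0.4110) = 0.7087
Xh-116: 70.9%, Xh-118: 29.1%.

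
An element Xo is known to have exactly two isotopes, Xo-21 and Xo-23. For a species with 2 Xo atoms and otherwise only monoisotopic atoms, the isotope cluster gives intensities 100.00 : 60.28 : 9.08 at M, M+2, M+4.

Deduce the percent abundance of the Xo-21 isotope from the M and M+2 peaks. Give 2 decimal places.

76.84%

Let p = fractional abundance of Xo-21. I(M+2)/I(M) = [C(2,1)·p^1·(1−p)] / p^2 = 2·(1−p)/p = 60.28/100.00 = 0.6028
(1−p)/p = 0.6028/2 = 0.3014  ⇒  p = 1/(1 + 0.3014) = 0.7684
Xo-21: 76.84%, Xo-23: 23.16%.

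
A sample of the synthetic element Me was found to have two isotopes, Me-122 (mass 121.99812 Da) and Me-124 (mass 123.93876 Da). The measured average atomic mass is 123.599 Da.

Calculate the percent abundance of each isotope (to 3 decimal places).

Writing the weighted mean with unknown fraction x of Me-122:
121.99812·x + 123.93876·(1 − x) = 123.599
(121.99812 − 123.93876)·x = 123.599 − 123.93876
x = -0.33976 / -1.94064 = 0.17508 → 17.508% Me-122, 82.492% Me-124.

Me-122: 17.508%, Me-124: 82.492%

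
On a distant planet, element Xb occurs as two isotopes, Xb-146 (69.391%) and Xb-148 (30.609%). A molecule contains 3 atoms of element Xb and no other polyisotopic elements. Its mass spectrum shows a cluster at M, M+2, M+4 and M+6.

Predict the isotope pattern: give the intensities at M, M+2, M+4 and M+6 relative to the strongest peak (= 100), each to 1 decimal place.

Expanding (0.69391 + 0.30609)^3:
P(M) = 0.69391^3 = 0.334125
P(M+2) = 3 × 0.69391^2 × 0.30609^1 = 0.442157
P(M+4) = 3 × 0.69391^1 × 0.30609^2 = 0.195040
P(M+6) = 0.30609^3 = 0.028678
The M+2 peak is largest (0.442157); scaling to 100 gives 75.6 : 100.0 : 44.1 : 6.5.

75.6 : 100.0 : 44.1 : 6.5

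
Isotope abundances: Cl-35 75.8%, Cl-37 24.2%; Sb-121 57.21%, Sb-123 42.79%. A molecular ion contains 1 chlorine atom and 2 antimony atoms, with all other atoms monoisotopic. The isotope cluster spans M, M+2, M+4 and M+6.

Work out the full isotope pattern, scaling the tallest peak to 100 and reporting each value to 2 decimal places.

55.09 : 100.00 : 57.13 : 9.84

Chlorine pattern (n=1): 0.7580 : 0.2420
Antimony pattern (n=2): 0.32729841 : 0.48960318 : 0.18309841
Convolve the two distributions (both contribute in 2-u steps):
  M: 0.7580×0.32729841 = 0.248092
  M+2: 0.7580×0.48960318 + 0.2420×0.32729841 = 0.450325
  M+4: 0.7580×0.18309841 + 0.2420×0.48960318 = 0.257273
  M+6: 0.2420×0.18309841 = 0.044310
Scale to base peak (0.450325) = 100: 55.09 : 100.00 : 57.13 : 9.84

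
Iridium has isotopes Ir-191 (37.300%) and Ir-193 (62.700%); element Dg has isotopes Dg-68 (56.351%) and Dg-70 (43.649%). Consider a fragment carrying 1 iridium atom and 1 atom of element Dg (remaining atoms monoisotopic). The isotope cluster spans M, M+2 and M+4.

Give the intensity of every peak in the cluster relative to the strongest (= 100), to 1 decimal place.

40.7 : 100.0 : 53.0

Iridium pattern (n=1): 0.3730 : 0.6270
Element Dg pattern (n=1): 0.56351 : 0.43649
Convolve the two distributions (both contribute in 2-u steps):
  M: 0.3730×0.56351 = 0.210189
  M+2: 0.3730×0.43649 + 0.6270×0.56351 = 0.516132
  M+4: 0.6270×0.43649 = 0.273679
Scale to base peak (0.516132) = 100: 40.7 : 100.0 : 53.0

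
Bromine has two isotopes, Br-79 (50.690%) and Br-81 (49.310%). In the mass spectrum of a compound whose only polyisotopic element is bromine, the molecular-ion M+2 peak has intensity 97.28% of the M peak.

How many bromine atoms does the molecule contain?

1

The M+2/M ratio from n Br atoms is n · q/p = n · 0.49310/0.50690.
n = 0.9728 × 0.50690/0.49310 = 1.00 ≈ 1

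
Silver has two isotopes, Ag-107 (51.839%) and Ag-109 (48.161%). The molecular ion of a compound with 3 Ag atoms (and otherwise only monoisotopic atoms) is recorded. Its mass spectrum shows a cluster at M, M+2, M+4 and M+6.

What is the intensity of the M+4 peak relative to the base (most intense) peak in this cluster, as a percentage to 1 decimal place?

92.9%

Term probabilities: M 0.1393, M+2 0.3883, M+4 0.3607, M+6 0.1117. Base peak = M+2.
P(M+2) = C(3,1) × 0.51839^2 × 0.48161^1 = 3 × 0.26872819 × 0.48161 = 0.388267 (base)
P(M+4) = C(3,2) × 0.51839^1 × 0.48161^2 = 3 × 0.51839 × 0.23194819 = 0.360719
Relative intensity = 0.360719 / 0.388267 × 100 = 92.9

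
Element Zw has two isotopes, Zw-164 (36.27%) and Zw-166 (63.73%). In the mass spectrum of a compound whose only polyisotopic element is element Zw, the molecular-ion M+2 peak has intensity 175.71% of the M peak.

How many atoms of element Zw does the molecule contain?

The M+2/M ratio from n Zw atoms is n · q/p = n · 0.6373/0.3627.
n = 1.7571 × 0.3627/0.6373 = 1.00 ≈ 1

1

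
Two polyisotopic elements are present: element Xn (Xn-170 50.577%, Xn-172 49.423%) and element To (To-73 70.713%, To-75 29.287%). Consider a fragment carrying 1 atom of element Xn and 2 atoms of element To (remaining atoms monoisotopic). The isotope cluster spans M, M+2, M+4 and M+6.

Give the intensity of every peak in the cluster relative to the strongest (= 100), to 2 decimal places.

Element Xn pattern (n=1): 0.50577 : 0.49423
Element To pattern (n=2): 0.50003284 : 0.41419433 : 0.08577284
Convolve the two distributions (both contribute in 2-u steps):
  M: 0.50577×0.50003284 = 0.252902
  M+2: 0.50577×0.41419433 + 0.49423×0.50003284 = 0.456618
  M+4: 0.50577×0.08577284 + 0.49423×0.41419433 = 0.248089
  M+6: 0.49423×0.08577284 = 0.042392
Scale to base peak (0.456618) = 100: 55.39 : 100.00 : 54.33 : 9.28

55.39 : 100.00 : 54.33 : 9.28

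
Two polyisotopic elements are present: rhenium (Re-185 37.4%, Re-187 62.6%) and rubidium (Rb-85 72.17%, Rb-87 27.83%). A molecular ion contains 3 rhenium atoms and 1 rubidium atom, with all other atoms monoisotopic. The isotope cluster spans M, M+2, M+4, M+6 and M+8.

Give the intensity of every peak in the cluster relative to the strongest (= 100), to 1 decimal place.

Rhenium pattern (n=3): 0.05231362 : 0.26268713 : 0.43968487 : 0.24531438
Rubidium pattern (n=1): 0.7217 : 0.2783
Convolve the two distributions (both contribute in 2-u steps):
  M: 0.05231362×0.7217 = 0.037755
  M+2: 0.05231362×0.2783 + 0.26268713×0.7217 = 0.204140
  M+4: 0.26268713×0.2783 + 0.43968487×0.7217 = 0.390426
  M+6: 0.43968487×0.2783 + 0.24531438×0.7217 = 0.299408
  M+8: 0.24531438×0.2783 = 0.068271
Scale to base peak (0.390426) = 100: 9.7 : 52.3 : 100.0 : 76.7 : 17.5

9.7 : 52.3 : 100.0 : 76.7 : 17.5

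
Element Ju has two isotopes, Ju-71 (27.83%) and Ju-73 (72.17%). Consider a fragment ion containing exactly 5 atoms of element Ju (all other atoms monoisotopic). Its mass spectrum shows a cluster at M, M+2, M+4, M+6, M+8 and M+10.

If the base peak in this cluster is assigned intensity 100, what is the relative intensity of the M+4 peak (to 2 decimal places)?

29.74

Binomial terms of (0.2783 + 0.7217)^5: M 0.0017, M+2 0.0216, M+4 0.1123, M+6 0.2911, M+8 0.3775, M+10 0.1958 → M+8 is the base peak.
P(M+8) = C(5,4) × 0.2783^1 × 0.7217^4 = 5 × 0.2783 × 0.27128565 = 0.377494 (base)
P(M+4) = C(5,2) × 0.2783^3 × 0.7217^2 = 10 × 0.02155458 × 0.52085089 = 0.112267
Relative intensity = 0.112267 / 0.377494 × 100 = 29.74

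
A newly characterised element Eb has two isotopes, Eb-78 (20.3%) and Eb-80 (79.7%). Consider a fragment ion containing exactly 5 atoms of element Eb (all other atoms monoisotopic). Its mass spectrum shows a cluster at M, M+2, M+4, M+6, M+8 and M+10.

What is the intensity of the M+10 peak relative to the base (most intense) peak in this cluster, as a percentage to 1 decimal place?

Term probabilities: M 0.0003, M+2 0.0068, M+4 0.0531, M+6 0.2086, M+8 0.4095, M+10 0.3216. Base peak = M+8.
P(M+8) = C(5,4) × 0.203^1 × 0.797^4 = 5 × 0.2030 × 0.40349047 = 0.409543 (base)
P(M+10) = C(5,5) × 0.203^0 × 0.797^5 = 1 × 1.0000 × 0.32158191 = 0.321582
Relative intensity = 0.321582 / 0.409543 × 100 = 78.5

78.5%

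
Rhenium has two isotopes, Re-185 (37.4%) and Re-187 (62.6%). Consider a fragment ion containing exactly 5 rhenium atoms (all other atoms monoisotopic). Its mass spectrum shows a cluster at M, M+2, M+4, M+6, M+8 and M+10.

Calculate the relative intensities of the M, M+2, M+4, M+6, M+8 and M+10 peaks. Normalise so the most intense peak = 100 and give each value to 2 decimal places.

Each Re atom is independently Re-185 (p = 0.374) or Re-187 (q = 0.626); the cluster is the binomial expansion (p + q)^5.
P(M) = 0.374^5 = 0.007317
P(M+2) = 5 × 0.374^4 × 0.626^1 = 0.061239
P(M+4) = 10 × 0.374^3 × 0.626^2 = 0.205005
P(M+6) = 10 × 0.374^2 × 0.626^3 = 0.343136
P(M+8) = 5 × 0.374^1 × 0.626^4 = 0.287170
P(M+10) = 0.626^5 = 0.096133
The M+6 peak is largest (0.343136); scaling to 100 gives 2.13 : 17.85 : 59.74 : 100.00 : 83.69 : 28.02.

2.13 : 17.85 : 59.74 : 100.00 : 83.69 : 28.02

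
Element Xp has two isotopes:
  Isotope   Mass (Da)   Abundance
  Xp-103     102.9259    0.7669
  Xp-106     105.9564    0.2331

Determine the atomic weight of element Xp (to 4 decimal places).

Weight each isotope mass by its fractional abundance: 0.7669 × 102.9259 + 0.2331 × 105.9564
= 78.93387 + 24.69844 = 103.63231 Da

103.6323 Da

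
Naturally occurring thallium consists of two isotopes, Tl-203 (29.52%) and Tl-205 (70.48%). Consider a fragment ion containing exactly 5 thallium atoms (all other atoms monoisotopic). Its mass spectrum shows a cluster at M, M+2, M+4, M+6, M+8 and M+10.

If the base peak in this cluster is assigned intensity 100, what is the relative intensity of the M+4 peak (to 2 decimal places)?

35.09

Binomial terms of (0.2952 + 0.7048)^5: M 0.0022, M+2 0.0268, M+4 0.1278, M+6 0.3051, M+8 0.3642, M+10 0.1739 → M+8 is the base peak.
P(M+8) = C(5,4) × 0.2952^1 × 0.7048^4 = 5 × 0.2952 × 0.24675365 = 0.364208 (base)
P(M+4) = C(5,2) × 0.2952^3 × 0.7048^2 = 10 × 0.02572463 × 0.49674304 = 0.127785
Relative intensity = 0.127785 / 0.364208 × 100 = 35.09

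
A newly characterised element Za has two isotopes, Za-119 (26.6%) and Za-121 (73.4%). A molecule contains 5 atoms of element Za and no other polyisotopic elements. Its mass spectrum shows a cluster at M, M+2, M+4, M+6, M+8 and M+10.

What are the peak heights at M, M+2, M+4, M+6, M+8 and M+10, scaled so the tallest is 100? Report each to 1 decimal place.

Each Za atom is independently Za-119 (p = 0.266) or Za-121 (q = 0.734); the cluster is the binomial expansion (p + q)^5.
P(M) = 0.266^5 = 0.001332
P(M+2) = 5 × 0.266^4 × 0.734^1 = 0.018374
P(M+4) = 10 × 0.266^3 × 0.734^2 = 0.101400
P(M+6) = 10 × 0.266^2 × 0.734^3 = 0.279802
P(M+8) = 5 × 0.266^1 × 0.734^4 = 0.386043
P(M+10) = 0.734^5 = 0.213049
The M+8 peak is largest (0.386043); scaling to 100 gives 0.3 : 4.8 : 26.3 : 72.5 : 100.0 : 55.2.

0.3 : 4.8 : 26.3 : 72.5 : 100.0 : 55.2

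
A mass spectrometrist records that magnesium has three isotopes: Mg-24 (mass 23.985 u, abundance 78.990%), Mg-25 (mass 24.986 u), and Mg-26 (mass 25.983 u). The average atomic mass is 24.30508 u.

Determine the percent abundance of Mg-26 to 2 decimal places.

The remaining 21.010% is split between Mg-25 (fraction x) and Mg-26 (fraction 0.21010 − x).
Substituting: 24.986x + 25.983(0.21010 − x) = 5.3593285
(24.986 − 25.983)x = -0.0996998  ⇒  x = 0.10000, y = 0.11010
Mg-25: 10.00%, Mg-26: 11.01%.

11.01%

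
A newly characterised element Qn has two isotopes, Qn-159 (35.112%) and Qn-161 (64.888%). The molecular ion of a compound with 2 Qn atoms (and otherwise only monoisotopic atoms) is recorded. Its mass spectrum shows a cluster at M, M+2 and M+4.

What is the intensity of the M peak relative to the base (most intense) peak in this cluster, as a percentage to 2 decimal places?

27.06%

(0.35112 + 0.64888)^2 gives M 0.1233, M+2 0.4557, M+4 0.4210; the largest is M+2.
P(M+2) = C(2,1) × 0.35112^1 × 0.64888^1 = 2 × 0.35112 × 0.64888 = 0.455669 (base)
P(M) = C(2,0) × 0.35112^2 × 0.64888^0 = 1 × 0.12328525 × 1.0000 = 0.123285
Relative intensity = 0.123285 / 0.455669 × 100 = 27.06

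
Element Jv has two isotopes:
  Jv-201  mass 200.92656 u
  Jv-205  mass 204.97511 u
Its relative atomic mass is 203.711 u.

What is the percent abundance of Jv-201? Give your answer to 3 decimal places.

31.224%

Let x be the fractional abundance of Jv-201; then Jv-205 has abundance 1 − x.
200.92656·x + 204.97511·(1 − x) = 203.711
(200.92656 − 204.97511)·x = 203.711 − 204.97511
x = -1.26411 / -4.04855 = 0.31224 → 31.224% Jv-201, 68.776% Jv-205.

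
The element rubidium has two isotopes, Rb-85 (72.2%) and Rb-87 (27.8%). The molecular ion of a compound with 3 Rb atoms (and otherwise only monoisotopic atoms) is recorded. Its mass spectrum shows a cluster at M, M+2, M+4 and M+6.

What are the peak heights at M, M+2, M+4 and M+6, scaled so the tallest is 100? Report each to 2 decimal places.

86.57 : 100.00 : 38.50 : 4.94

Expanding (0.722 + 0.278)^3:
P(M) = 0.722^3 = 0.376367
P(M+2) = 3 × 0.722^2 × 0.278^1 = 0.434751
P(M+4) = 3 × 0.722^1 × 0.278^2 = 0.167397
P(M+6) = 0.278^3 = 0.021485
The M+2 peak is largest (0.434751); scaling to 100 gives 86.57 : 100.00 : 38.50 : 4.94.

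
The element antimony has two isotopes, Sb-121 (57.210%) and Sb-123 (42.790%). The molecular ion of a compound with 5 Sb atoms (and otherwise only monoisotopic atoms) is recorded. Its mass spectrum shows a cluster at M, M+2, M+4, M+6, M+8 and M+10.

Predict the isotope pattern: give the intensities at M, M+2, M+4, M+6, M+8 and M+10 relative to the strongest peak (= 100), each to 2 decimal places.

17.88 : 66.85 : 100.00 : 74.79 : 27.97 : 4.18

Each Sb atom is independently Sb-121 (p = 0.57210) or Sb-123 (q = 0.42790); the cluster is the binomial expansion (p + q)^5.
P(M) = 0.57210^5 = 0.061286
P(M+2) = 5 × 0.57210^4 × 0.42790^1 = 0.229192
P(M+4) = 10 × 0.57210^3 × 0.42790^2 = 0.342847
P(M+6) = 10 × 0.57210^2 × 0.42790^3 = 0.256431
P(M+8) = 5 × 0.57210^1 × 0.42790^4 = 0.095898
P(M+10) = 0.42790^5 = 0.014345
The M+4 peak is largest (0.342847); scaling to 100 gives 17.88 : 66.85 : 100.00 : 74.79 : 27.97 : 4.18.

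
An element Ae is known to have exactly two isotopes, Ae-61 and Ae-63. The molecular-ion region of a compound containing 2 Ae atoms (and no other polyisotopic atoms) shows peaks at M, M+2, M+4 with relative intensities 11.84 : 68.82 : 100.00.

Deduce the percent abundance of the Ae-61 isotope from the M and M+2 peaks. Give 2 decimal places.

If p is the fraction of Ae that is Ae-61, then I(M+2)/I(M) = [C(2,1)·p^1·(1−p)] / p^2 = 2·(1−p)/p = 68.82/11.84 = 5.8125
(1−p)/p = 5.8125/2 = 2.9062  ⇒  p = 1/(1 + 2.9062) = 0.2560
Ae-61: 25.60%, Ae-63: 74.40%.

25.60%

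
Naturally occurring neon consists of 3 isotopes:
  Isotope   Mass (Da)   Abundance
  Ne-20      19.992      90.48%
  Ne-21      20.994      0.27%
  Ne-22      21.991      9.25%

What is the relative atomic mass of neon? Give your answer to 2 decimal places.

20.18 Da

Ar = Σ fᵢ·mᵢ = 0.9048 × 19.992 + 0.0027 × 20.994 + 0.0925 × 21.991
= 18.0888 + 0.0567 + 2.0342 = 20.1797 Da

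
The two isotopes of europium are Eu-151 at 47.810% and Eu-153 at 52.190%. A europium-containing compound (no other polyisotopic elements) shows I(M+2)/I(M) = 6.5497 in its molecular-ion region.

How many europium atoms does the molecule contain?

The M+2/M ratio from n Eu atoms is n · q/p = n · 0.52190/0.47810.
n = 6.5497 × 0.47810/0.52190 = 6.00 ≈ 6

6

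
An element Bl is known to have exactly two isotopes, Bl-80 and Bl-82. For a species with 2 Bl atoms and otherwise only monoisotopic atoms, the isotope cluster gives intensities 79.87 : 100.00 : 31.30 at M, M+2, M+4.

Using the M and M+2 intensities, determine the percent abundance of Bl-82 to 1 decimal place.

38.5%

Let p = fractional abundance of Bl-80. I(M+2)/I(M) = [C(2,1)·p^1·(1−p)] / p^2 = 2·(1−p)/p = 100.00/79.87 = 1.2520
(1−p)/p = 1.2520/2 = 0.6260  ⇒  p = 1/(1 + 0.6260) = 0.6150
Bl-80: 61.5%, Bl-82: 38.5%.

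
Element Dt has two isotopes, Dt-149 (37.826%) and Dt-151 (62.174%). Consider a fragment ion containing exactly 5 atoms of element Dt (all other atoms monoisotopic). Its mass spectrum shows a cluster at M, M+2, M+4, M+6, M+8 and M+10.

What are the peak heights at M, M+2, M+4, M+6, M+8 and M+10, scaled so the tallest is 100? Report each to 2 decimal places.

Each Dt atom is independently Dt-149 (p = 0.37826) or Dt-151 (q = 0.62174); the cluster is the binomial expansion (p + q)^5.
P(M) = 0.37826^5 = 0.007744
P(M+2) = 5 × 0.37826^4 × 0.62174^1 = 0.063642
P(M+4) = 10 × 0.37826^3 × 0.62174^2 = 0.209213
P(M+6) = 10 × 0.37826^2 × 0.62174^3 = 0.343880
P(M+8) = 5 × 0.37826^1 × 0.62174^4 = 0.282615
P(M+10) = 0.62174^5 = 0.092906
The M+6 peak is largest (0.343880); scaling to 100 gives 2.25 : 18.51 : 60.84 : 100.00 : 82.18 : 27.02.

2.25 : 18.51 : 60.84 : 100.00 : 82.18 : 27.02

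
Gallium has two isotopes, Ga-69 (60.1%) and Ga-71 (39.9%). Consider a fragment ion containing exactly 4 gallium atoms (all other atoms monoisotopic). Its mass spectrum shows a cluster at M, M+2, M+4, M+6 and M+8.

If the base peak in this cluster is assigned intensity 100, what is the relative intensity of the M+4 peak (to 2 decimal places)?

99.58

(0.601 + 0.399)^4 gives M 0.1305, M+2 0.3465, M+4 0.3450, M+6 0.1527, M+8 0.0253; the largest is M+2.
P(M+2) = C(4,1) × 0.601^3 × 0.399^1 = 4 × 0.2170818 × 0.3990 = 0.346463 (base)
P(M+4) = C(4,2) × 0.601^2 × 0.399^2 = 6 × 0.361201 × 0.159201 = 0.345021
Relative intensity = 0.345021 / 0.346463 × 100 = 99.58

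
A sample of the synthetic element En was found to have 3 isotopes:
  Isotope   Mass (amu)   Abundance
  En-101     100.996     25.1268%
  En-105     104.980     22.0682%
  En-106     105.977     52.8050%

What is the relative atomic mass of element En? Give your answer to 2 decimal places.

Ar = Σ fᵢ·mᵢ = 0.251268 × 100.996 + 0.220682 × 104.980 + 0.528050 × 105.977
= 25.3771 + 23.1672 + 55.9612 = 104.5055 amu

104.51 amu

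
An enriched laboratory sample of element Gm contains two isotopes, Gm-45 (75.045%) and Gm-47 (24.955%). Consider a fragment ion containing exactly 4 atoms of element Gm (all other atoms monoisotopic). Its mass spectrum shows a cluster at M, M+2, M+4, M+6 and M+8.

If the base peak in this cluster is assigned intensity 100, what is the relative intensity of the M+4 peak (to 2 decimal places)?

(0.75045 + 0.24955)^4 gives M 0.3172, M+2 0.4219, M+4 0.2104, M+6 0.0467, M+8 0.0039; the largest is M+2.
P(M+2) = C(4,1) × 0.75045^3 × 0.24955^1 = 4 × 0.42263483 × 0.24955 = 0.421874 (base)
P(M+4) = C(4,2) × 0.75045^2 × 0.24955^2 = 6 × 0.5631752 × 0.0622752 = 0.210431
Relative intensity = 0.210431 / 0.421874 × 100 = 49.88

49.88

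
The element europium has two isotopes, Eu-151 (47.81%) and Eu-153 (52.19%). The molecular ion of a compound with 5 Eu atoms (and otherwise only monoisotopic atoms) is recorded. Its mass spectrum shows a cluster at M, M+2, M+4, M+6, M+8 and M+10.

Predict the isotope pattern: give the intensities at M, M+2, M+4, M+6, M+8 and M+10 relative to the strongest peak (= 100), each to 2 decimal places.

The 5 Eu atoms are independent, so intensities follow the terms of (0.4781 + 0.5219)^5.
P(M) = 0.4781^5 = 0.024980
P(M+2) = 5 × 0.4781^4 × 0.5219^1 = 0.136343
P(M+4) = 10 × 0.4781^3 × 0.5219^2 = 0.297667
P(M+6) = 10 × 0.4781^2 × 0.5219^3 = 0.324937
P(M+8) = 5 × 0.4781^1 × 0.5219^4 = 0.177353
P(M+10) = 0.5219^5 = 0.038720
The M+6 peak is largest (0.324937); scaling to 100 gives 7.69 : 41.96 : 91.61 : 100.00 : 54.58 : 11.92.

7.69 : 41.96 : 91.61 : 100.00 : 54.58 : 11.92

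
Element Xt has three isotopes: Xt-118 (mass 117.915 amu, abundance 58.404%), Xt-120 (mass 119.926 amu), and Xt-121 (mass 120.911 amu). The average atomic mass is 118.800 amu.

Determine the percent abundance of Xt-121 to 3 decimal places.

The remaining 41.596% is split between Xt-120 (fraction x) and Xt-121 (fraction 0.41596 − x).
Substituting: 119.926x + 120.911(0.41596 − x) = 49.9329234
(119.926 − 120.911)x = -0.36121616  ⇒  x = 0.36672, y = 0.04924
Xt-120: 36.672%, Xt-121: 4.924%.

4.924%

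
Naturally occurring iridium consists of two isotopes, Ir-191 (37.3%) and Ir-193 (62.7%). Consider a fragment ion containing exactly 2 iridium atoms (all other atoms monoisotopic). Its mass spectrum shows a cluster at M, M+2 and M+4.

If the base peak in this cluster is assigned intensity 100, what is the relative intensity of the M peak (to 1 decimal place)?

(0.373 + 0.627)^2 gives M 0.1391, M+2 0.4677, M+4 0.3931; the largest is M+2.
P(M+2) = C(2,1) × 0.373^1 × 0.627^1 = 2 × 0.3730 × 0.6270 = 0.467742 (base)
P(M) = C(2,0) × 0.373^2 × 0.627^0 = 1 × 0.139129 × 1.0000 = 0.139129
Relative intensity = 0.139129 / 0.467742 × 100 = 29.7

29.7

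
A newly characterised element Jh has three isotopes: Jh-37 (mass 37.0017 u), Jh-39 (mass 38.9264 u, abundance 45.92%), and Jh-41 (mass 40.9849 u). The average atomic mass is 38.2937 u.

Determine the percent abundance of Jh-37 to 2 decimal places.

Let x and y be the fractions of Jh-37 and Jh-41. Then x + y = 1 − 0.4592 = 0.5408 and 37.0017x + 40.9849y = 38.2937 − 0.4592×38.9264 = 20.41869712.
Substituting: 37.0017x + 40.9849(0.5408 − x) = 20.41869712
(37.0017 − 40.9849)x = -1.7459368  ⇒  x = 0.43833, y = 0.10247
Jh-37: 43.83%, Jh-41: 10.25%.

43.83%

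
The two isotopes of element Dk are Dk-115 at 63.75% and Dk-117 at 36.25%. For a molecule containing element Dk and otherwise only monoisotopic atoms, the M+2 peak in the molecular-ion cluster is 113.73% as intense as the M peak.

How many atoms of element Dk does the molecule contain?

For n independent Dk atoms, I(M+2)/I(M) = n · (abundance Dk-117) / (abundance Dk-115) = n · 0.3625/0.6375.
n = 1.1373 × 0.6375/0.3625 = 2.00 ≈ 2

2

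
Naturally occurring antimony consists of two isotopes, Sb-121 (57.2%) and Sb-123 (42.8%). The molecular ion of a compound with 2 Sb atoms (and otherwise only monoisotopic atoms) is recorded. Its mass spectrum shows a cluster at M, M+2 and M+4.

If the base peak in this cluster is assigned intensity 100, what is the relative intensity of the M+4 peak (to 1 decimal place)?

37.4

(0.572 + 0.428)^2 gives M 0.3272, M+2 0.4896, M+4 0.1832; the largest is M+2.
P(M+2) = C(2,1) × 0.572^1 × 0.428^1 = 2 × 0.5720 × 0.4280 = 0.489632 (base)
P(M+4) = C(2,2) × 0.572^0 × 0.428^2 = 1 × 1.0000 × 0.183184 = 0.183184
Relative intensity = 0.183184 / 0.489632 × 100 = 37.4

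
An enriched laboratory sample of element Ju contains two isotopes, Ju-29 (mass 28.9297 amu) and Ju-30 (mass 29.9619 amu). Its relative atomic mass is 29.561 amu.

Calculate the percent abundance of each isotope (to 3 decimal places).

Let x be the fractional abundance of Ju-29; then Ju-30 has abundance 1 − x.
28.9297·x + 29.9619·(1 − x) = 29.561
(28.9297 − 29.9619)·x = 29.561 − 29.9619
x = -0.4009 / -1.0322 = 0.38839 → 38.839% Ju-29, 61.161% Ju-30.

Ju-29: 38.839%, Ju-30: 61.161%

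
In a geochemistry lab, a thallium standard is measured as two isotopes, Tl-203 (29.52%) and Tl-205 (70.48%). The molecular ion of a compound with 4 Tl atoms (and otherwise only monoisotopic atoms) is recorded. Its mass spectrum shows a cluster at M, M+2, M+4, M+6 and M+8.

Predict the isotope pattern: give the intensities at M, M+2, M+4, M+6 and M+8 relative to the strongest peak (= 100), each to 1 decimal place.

1.8 : 17.5 : 62.8 : 100.0 : 59.7

Each Tl atom is independently Tl-203 (p = 0.2952) or Tl-205 (q = 0.7048); the cluster is the binomial expansion (p + q)^4.
P(M) = 0.2952^4 = 0.007594
P(M+2) = 4 × 0.2952^3 × 0.7048^1 = 0.072523
P(M+4) = 6 × 0.2952^2 × 0.7048^2 = 0.259726
P(M+6) = 4 × 0.2952^1 × 0.7048^3 = 0.413403
P(M+8) = 0.7048^4 = 0.246754
The M+6 peak is largest (0.413403); scaling to 100 gives 1.8 : 17.5 : 62.8 : 100.0 : 59.7.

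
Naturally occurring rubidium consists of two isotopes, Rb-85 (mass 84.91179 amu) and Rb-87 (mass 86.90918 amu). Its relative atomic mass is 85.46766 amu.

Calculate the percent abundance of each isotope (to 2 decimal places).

Rb-85: 72.17%, Rb-87: 27.83%

Let x be the fractional abundance of Rb-85; then Rb-87 has abundance 1 − x.
84.91179·x + 86.90918·(1 − x) = 85.46766
(84.91179 − 86.90918)·x = 85.46766 − 86.90918
x = -1.44152 / -1.99739 = 0.72170 → 72.17% Rb-85, 27.83% Rb-87.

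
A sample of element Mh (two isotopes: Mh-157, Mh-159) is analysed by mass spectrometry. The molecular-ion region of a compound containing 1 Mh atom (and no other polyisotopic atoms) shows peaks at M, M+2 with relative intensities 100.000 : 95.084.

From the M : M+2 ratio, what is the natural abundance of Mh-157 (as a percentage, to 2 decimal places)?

51.26%

Let p = fractional abundance of Mh-157. I(M+2)/I(M) = [C(1,1)·p^0·(1−p)] / p^1 = 1·(1−p)/p = 95.084/100.000 = 0.9508
(1−p)/p = 0.9508/1 = 0.9508  ⇒  p = 1/(1 + 0.9508) = 0.5126
Mh-157: 51.26%, Mh-159: 48.74%.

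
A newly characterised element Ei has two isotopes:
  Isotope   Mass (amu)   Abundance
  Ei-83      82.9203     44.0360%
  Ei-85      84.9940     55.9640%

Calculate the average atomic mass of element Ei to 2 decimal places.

The abundance-weighted mean is 0.440360 × 82.9203 + 0.559640 × 84.9940
= 36.51478 + 47.56604 = 84.08082 amu

84.08 amu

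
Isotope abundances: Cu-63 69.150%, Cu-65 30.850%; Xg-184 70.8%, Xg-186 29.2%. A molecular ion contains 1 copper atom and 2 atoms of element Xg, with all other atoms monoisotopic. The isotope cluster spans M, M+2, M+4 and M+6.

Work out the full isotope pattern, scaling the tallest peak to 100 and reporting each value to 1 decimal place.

78.7 : 100.0 : 42.3 : 6.0

Copper pattern (n=1): 0.6915 : 0.3085
Element Xg pattern (n=2): 0.501264 : 0.413472 : 0.085264
Convolve the two distributions (both contribute in 2-u steps):
  M: 0.6915×0.501264 = 0.346624
  M+2: 0.6915×0.413472 + 0.3085×0.501264 = 0.440556
  M+4: 0.6915×0.085264 + 0.3085×0.413472 = 0.186516
  M+6: 0.3085×0.085264 = 0.026304
Scale to base peak (0.440556) = 100: 78.7 : 100.0 : 42.3 : 6.0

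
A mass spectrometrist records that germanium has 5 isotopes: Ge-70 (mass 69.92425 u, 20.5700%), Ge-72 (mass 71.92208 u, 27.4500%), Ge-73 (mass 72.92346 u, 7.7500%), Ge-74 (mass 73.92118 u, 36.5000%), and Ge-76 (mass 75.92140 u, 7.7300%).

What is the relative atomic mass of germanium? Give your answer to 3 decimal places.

The abundance-weighted mean is 0.205700 × 69.92425 + 0.274500 × 71.92208 + 0.077500 × 72.92346 + 0.365000 × 73.92118 + 0.077300 × 75.92140
= 14.383418 + 19.742611 + 5.651568 + 26.981231 + 5.868724 = 72.627552 u

72.628 u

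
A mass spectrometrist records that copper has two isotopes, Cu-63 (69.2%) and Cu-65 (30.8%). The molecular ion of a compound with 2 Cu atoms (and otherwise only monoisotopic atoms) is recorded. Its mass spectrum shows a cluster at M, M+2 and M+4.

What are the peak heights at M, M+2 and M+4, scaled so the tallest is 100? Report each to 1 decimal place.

100.0 : 89.0 : 19.8

Each Cu atom is independently Cu-63 (p = 0.692) or Cu-65 (q = 0.308); the cluster is the binomial expansion (p + q)^2.
P(M) = 0.692^2 = 0.478864
P(M+2) = 2 × 0.692^1 × 0.308^1 = 0.426272
P(M+4) = 0.308^2 = 0.094864
The M peak is largest (0.478864); scaling to 100 gives 100.0 : 89.0 : 19.8.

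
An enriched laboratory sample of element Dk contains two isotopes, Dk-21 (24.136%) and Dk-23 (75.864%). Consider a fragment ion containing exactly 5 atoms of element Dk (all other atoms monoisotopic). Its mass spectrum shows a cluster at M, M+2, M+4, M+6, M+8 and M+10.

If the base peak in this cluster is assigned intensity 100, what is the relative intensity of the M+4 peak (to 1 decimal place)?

20.2

Term probabilities: M 0.0008, M+2 0.0129, M+4 0.0809, M+6 0.2544, M+8 0.3997, M+10 0.2513. Base peak = M+8.
P(M+8) = C(5,4) × 0.24136^1 × 0.75864^4 = 5 × 0.24136 × 0.33124013 = 0.399741 (base)
P(M+4) = C(5,2) × 0.24136^3 × 0.75864^2 = 10 × 0.01406034 × 0.57553465 = 0.080922
Relative intensity = 0.080922 / 0.399741 × 100 = 20.2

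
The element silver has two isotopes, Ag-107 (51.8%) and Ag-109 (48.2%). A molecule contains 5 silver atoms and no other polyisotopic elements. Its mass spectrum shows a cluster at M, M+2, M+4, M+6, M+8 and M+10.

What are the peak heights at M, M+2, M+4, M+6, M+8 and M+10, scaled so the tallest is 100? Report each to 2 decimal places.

11.55 : 53.73 : 100.00 : 93.05 : 43.29 : 8.06

The 5 Ag atoms are independent, so intensities follow the terms of (0.518 + 0.482)^5.
P(M) = 0.518^5 = 0.037295
P(M+2) = 5 × 0.518^4 × 0.482^1 = 0.173515
P(M+4) = 10 × 0.518^3 × 0.482^2 = 0.322911
P(M+6) = 10 × 0.518^2 × 0.482^3 = 0.300470
P(M+8) = 5 × 0.518^1 × 0.482^4 = 0.139794
P(M+10) = 0.482^5 = 0.026016
The M+4 peak is largest (0.322911); scaling to 100 gives 11.55 : 53.73 : 100.00 : 93.05 : 43.29 : 8.06.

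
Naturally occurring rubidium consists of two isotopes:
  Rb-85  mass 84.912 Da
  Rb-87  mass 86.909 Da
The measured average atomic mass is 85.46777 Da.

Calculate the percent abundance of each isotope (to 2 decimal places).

With x = fraction of Rb-85 (so Rb-87 is 1 − x):
84.912·x + 86.909·(1 − x) = 85.46777
(84.912 − 86.909)·x = 85.46777 − 86.909
x = -1.44123 / -1.997 = 0.72170 → 72.17% Rb-85, 27.83% Rb-87.

Rb-85: 72.17%, Rb-87: 27.83%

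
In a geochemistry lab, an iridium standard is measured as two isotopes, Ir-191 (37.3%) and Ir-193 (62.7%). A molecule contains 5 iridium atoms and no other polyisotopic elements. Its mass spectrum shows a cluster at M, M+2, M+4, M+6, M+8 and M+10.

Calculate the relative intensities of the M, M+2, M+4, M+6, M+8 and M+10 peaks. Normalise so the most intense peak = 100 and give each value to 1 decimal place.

2.1 : 17.7 : 59.5 : 100.0 : 84.0 : 28.3

Expanding (0.373 + 0.627)^5:
P(M) = 0.373^5 = 0.007220
P(M+2) = 5 × 0.373^4 × 0.627^1 = 0.060684
P(M+4) = 10 × 0.373^3 × 0.627^2 = 0.204015
P(M+6) = 10 × 0.373^2 × 0.627^3 = 0.342942
P(M+8) = 5 × 0.373^1 × 0.627^4 = 0.288237
P(M+10) = 0.627^5 = 0.096903
The M+6 peak is largest (0.342942); scaling to 100 gives 2.1 : 17.7 : 59.5 : 100.0 : 84.0 : 28.3.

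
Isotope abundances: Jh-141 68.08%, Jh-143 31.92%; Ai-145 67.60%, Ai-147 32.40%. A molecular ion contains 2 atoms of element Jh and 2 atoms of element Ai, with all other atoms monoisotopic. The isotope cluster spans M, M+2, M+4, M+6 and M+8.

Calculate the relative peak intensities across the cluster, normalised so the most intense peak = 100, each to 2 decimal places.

52.73 : 100.00 : 71.11 : 22.47 : 2.66

Element Jh pattern (n=2): 0.46348864 : 0.43462272 : 0.10188864
Element Ai pattern (n=2): 0.456976 : 0.438048 : 0.104976
Convolve the two distributions (both contribute in 2-u steps):
  M: 0.46348864×0.456976 = 0.211803
  M+2: 0.46348864×0.438048 + 0.43462272×0.456976 = 0.401642
  M+4: 0.46348864×0.104976 + 0.43462272×0.438048 + 0.10188864×0.456976 = 0.285601
  M+6: 0.43462272×0.104976 + 0.10188864×0.438048 = 0.090257
  M+8: 0.10188864×0.104976 = 0.010696
Scale to base peak (0.401642) = 100: 52.73 : 100.00 : 71.11 : 22.47 : 2.66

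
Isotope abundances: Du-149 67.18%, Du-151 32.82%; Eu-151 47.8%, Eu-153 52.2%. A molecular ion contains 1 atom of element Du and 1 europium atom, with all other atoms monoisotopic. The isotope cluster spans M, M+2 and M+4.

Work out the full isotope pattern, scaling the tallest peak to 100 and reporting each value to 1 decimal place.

Element Du pattern (n=1): 0.6718 : 0.3282
Europium pattern (n=1): 0.4780 : 0.5220
Convolve the two distributions (both contribute in 2-u steps):
  M: 0.6718×0.4780 = 0.321120
  M+2: 0.6718×0.5220 + 0.3282×0.4780 = 0.507559
  M+4: 0.3282×0.5220 = 0.171320
Scale to base peak (0.507559) = 100: 63.3 : 100.0 : 33.8

63.3 : 100.0 : 33.8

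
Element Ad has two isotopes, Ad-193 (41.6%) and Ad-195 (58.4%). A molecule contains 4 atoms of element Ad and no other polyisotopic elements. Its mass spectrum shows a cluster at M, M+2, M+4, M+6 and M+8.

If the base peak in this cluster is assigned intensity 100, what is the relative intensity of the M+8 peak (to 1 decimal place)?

(0.416 + 0.584)^4 gives M 0.0299, M+2 0.1682, M+4 0.3541, M+6 0.3314, M+8 0.1163; the largest is M+4.
P(M+4) = C(4,2) × 0.416^2 × 0.584^2 = 6 × 0.173056 × 0.341056 = 0.354131 (base)
P(M+8) = C(4,4) × 0.416^0 × 0.584^4 = 1 × 1.0000 × 0.1163192 = 0.116319
Relative intensity = 0.116319 / 0.354131 × 100 = 32.8

32.8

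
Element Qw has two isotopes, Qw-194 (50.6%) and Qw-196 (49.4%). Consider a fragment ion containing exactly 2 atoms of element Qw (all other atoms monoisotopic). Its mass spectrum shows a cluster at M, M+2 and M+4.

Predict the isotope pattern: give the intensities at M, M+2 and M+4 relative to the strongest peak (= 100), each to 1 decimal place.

51.2 : 100.0 : 48.8

Each Qw atom is independently Qw-194 (p = 0.506) or Qw-196 (q = 0.494); the cluster is the binomial expansion (p + q)^2.
P(M) = 0.506^2 = 0.256036
P(M+2) = 2 × 0.506^1 × 0.494^1 = 0.499928
P(M+4) = 0.494^2 = 0.244036
The M+2 peak is largest (0.499928); scaling to 100 gives 51.2 : 100.0 : 48.8.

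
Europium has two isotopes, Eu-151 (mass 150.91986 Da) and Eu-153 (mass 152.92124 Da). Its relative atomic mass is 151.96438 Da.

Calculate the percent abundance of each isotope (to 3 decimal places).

Eu-151: 47.810%, Eu-153: 52.190%

With x = fraction of Eu-151 (so Eu-153 is 1 − x):
150.91986·x + 152.92124·(1 − x) = 151.96438
(150.91986 − 152.92124)·x = 151.96438 − 152.92124
x = -0.95686 / -2.00138 = 0.47810 → 47.810% Eu-151, 52.190% Eu-153.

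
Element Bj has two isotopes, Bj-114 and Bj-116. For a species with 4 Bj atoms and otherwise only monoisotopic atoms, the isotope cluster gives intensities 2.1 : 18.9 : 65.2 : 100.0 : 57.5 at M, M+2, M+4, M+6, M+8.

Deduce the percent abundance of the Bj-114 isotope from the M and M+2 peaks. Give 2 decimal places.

30.77%

If p is the fraction of Bj that is Bj-114, then I(M+2)/I(M) = [C(4,1)·p^3·(1−p)] / p^4 = 4·(1−p)/p = 18.9/2.1 = 9.0000
(1−p)/p = 9.0000/4 = 2.2500  ⇒  p = 1/(1 + 2.2500) = 0.3077
Bj-114: 30.77%, Bj-116: 69.23%.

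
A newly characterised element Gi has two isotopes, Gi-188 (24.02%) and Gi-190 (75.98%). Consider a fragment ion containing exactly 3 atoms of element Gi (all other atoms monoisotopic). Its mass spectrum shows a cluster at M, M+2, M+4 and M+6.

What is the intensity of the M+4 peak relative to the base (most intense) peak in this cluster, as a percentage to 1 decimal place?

Term probabilities: M 0.0139, M+2 0.1315, M+4 0.4160, M+6 0.4386. Base peak = M+6.
P(M+6) = C(3,3) × 0.2402^0 × 0.7598^3 = 1 × 1.0000 × 0.43862953 = 0.438630 (base)
P(M+4) = C(3,2) × 0.2402^1 × 0.7598^2 = 3 × 0.2402 × 0.57729604 = 0.416000
Relative intensity = 0.416000 / 0.438630 × 100 = 94.8

94.8%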